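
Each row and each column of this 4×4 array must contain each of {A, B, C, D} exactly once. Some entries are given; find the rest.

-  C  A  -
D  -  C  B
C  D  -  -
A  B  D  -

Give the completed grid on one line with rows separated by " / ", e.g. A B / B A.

B C A D / D A C B / C D B A / A B D C

Cell (r1,c1): row 1 has {A,C}; column 1 has {A,C,D} → B.
Cell (r1,c4): row 1 has {A,B,C}; column 4 has {B} → D.
Cell (r2,c2): row 2 has {B,C,D}; column 2 has {B,C,D} → A.
Cell (r3,c3): row 3 has {C,D}; column 3 has {A,C,D} → B.
Cell (r3,c4): row 3 has {B,C,D}; column 4 has {B,D} → A.
Cell (r4,c4): row 4 has {A,B,D}; column 4 has {A,B,D} → C.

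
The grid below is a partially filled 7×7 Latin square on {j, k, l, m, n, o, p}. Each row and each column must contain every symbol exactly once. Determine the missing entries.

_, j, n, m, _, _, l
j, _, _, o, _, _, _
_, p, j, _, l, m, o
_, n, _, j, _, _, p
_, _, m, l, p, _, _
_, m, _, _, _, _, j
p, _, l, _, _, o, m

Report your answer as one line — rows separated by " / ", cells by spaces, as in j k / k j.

(r7,c2) = k
(r7,c4) = n
(r7,c5) = j
(r2,c2) = l
(r3,c4) = k
(r5,c2) = o
(r6,c4) = p
(r3,c1) = n
(r5,c1) = k
(r5,c7) = n
(r1,c1) = o
(r1,c5) = k
(r1,c6) = p
(r2,c7) = k
(r5,c6) = j
(r6,c1) = l
(r2,c3) = p
(r2,c6) = n
(r4,c1) = m
(r4,c5) = o
(r6,c5) = n
(r6,c6) = k
(r2,c5) = m
(r4,c3) = k
(r4,c6) = l
(r6,c3) = o

o j n m k p l / j l p o m n k / n p j k l m o / m n k j o l p / k o m l p j n / l m o p n k j / p k l n j o m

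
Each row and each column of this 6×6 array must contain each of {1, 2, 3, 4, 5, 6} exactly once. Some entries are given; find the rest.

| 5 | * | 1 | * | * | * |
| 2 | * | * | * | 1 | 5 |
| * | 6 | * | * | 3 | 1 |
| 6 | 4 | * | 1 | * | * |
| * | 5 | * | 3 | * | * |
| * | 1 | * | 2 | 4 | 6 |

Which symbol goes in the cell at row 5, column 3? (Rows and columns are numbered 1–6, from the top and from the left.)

At row 2, column 2: row 2 has {1,2,5}; column 2 has {1,4,5,6}; that leaves 3.
At row 3, column 1: row 3 has {1,3,6}; column 1 has {2,5,6}; that leaves 4.
At row 3, column 4: row 3 has {1,3,4,6}; column 4 has {1,2,3}; that leaves 5.
At row 5, column 1: row 5 has {3,5}; column 1 has {2,4,5,6}; that leaves 1.
At row 6, column 1: row 6 has {1,2,4,6}; column 1 has {1,2,4,5,6}; that leaves 3.
At row 6, column 3: row 6 has {1,2,3,4,6}; column 3 has {1}; that leaves 5.
At row 1, column 2: row 1 has {1,5}; column 2 has {1,3,4,5,6}; that leaves 2.
At row 1, column 5: row 1 has {1,2,5}; column 5 has {1,3,4}; that leaves 6.
At row 3, column 3: row 3 has {1,3,4,5,6}; column 3 has {1,5}; that leaves 2.
At row 4, column 3: row 4 has {1,4,6}; column 3 has {1,2,5}; that leaves 3.
At row 4, column 6: row 4 has {1,3,4,6}; column 6 has {1,5,6}; that leaves 2.
At row 5, column 5: row 5 has {1,3,5}; column 5 has {1,3,4,6}; that leaves 2.
At row 5, column 6: row 5 has {1,2,3,5}; column 6 has {1,2,5,6}; that leaves 4.
At row 1, column 4: row 1 has {1,2,5,6}; column 4 has {1,2,3,5}; that leaves 4.
At row 1, column 6: row 1 has {1,2,4,5,6}; column 6 has {1,2,4,5,6}; that leaves 3.
At row 2, column 4: row 2 has {1,2,3,5}; column 4 has {1,2,3,4,5}; that leaves 6.
At row 4, column 5: row 4 has {1,2,3,4,6}; column 5 has {1,2,3,4,6}; that leaves 5.
At row 5, column 3: row 5 has {1,2,3,4,5}; column 3 has {1,2,3,5}; that leaves 6.

6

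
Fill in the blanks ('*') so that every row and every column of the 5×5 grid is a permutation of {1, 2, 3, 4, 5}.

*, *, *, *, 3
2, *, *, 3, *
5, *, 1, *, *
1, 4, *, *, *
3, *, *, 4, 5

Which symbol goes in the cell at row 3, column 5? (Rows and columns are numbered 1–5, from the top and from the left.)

row 1 has {3}; column 1 has {1,2,3,5} — only 4 is left for (r1,c1).
row 3 has {1,5}; column 4 has {3,4} — only 2 is left for (r3,c4).
row 3 has {1,2,5}; column 5 has {3,5} — only 4 is left for (r3,c5).

4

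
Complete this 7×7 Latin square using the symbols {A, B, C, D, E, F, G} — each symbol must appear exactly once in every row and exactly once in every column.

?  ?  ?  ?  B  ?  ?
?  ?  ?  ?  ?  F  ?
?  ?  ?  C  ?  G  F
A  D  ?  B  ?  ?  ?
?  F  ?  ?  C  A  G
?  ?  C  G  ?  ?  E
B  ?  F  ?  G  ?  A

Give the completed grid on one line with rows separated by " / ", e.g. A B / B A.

G E A F B C D / C G D A E F B / D B E C A G F / A D G B F E C / E F B D C A G / F A C G D B E / B C F E G D A

row 4 has {A,B,D}; column 7 has {A,E,F,G} — only C is left for (r4,c7).
row 1 has {B}; column 7 has {A,C,E,F,G} — only D is left for (r1,c7).
row 2 has {F}; column 7 has {A,C,D,E,F,G} — only B is left for (r2,c7).
row 4 has {A,B,C,D}; column 6 has {A,F,G} — only E is left for (r4,c6).
row 1 has {B,D}; column 6 has {A,E,F,G} — only C is left for (r1,c6).
row 4 has {A,B,C,D,E}; column 3 has {C,F} — only G is left for (r4,c3).
row 4 has {A,B,C,D,E,G}; column 5 has {B,C,G} — only F is left for (r4,c5).
row 7 has {A,B,F,G}; column 6 has {A,C,E,F,G} — only D is left for (r7,c6).
row 6 has {C,E,G}; column 6 has {A,C,D,E,F,G} — only B is left for (r6,c6).
row 7 has {A,B,D,F,G}; column 4 has {B,C,G} — only E is left for (r7,c4).
row 5 has {A,C,F,G}; column 4 has {B,C,E,G} — only D is left for (r5,c4).
row 6 has {B,C,E,G}; column 2 has {D,F} — only A is left for (r6,c2).
row 6 has {A,B,C,E,G}; column 5 has {B,C,F,G} — only D is left for (r6,c5).
row 7 has {A,B,D,E,F,G}; column 2 has {A,D,F} — only C is left for (r7,c2).
row 2 has {B,F}; column 4 has {B,C,D,E,G} — only A is left for (r2,c4).
row 2 has {A,B,F}; column 5 has {B,C,D,F,G} — only E is left for (r2,c5).
row 3 has {C,F,G}; column 5 has {B,C,D,E,F,G} — only A is left for (r3,c5).
row 5 has {A,C,D,F,G}; column 1 has {A,B} — only E is left for (r5,c1).
row 5 has {A,C,D,E,F,G}; column 3 has {C,F,G} — only B is left for (r5,c3).
row 6 has {A,B,C,D,E,G}; column 1 has {A,B,E} — only F is left for (r6,c1).
row 1 has {B,C,D}; column 1 has {A,B,E,F} — only G is left for (r1,c1).
row 1 has {B,C,D,G}; column 2 has {A,C,D,F} — only E is left for (r1,c2).
row 1 has {B,C,D,E,G}; column 3 has {B,C,F,G} — only A is left for (r1,c3).
row 1 has {A,B,C,D,E,G}; column 4 has {A,B,C,D,E,G} — only F is left for (r1,c4).
row 2 has {A,B,E,F}; column 2 has {A,C,D,E,F} — only G is left for (r2,c2).
row 2 has {A,B,E,F,G}; column 3 has {A,B,C,F,G} — only D is left for (r2,c3).
row 3 has {A,C,F,G}; column 1 has {A,B,E,F,G} — only D is left for (r3,c1).
row 3 has {A,C,D,F,G}; column 2 has {A,C,D,E,F,G} — only B is left for (r3,c2).
row 3 has {A,B,C,D,F,G}; column 3 has {A,B,C,D,F,G} — only E is left for (r3,c3).
row 2 has {A,B,D,E,F,G}; column 1 has {A,B,D,E,F,G} — only C is left for (r2,c1).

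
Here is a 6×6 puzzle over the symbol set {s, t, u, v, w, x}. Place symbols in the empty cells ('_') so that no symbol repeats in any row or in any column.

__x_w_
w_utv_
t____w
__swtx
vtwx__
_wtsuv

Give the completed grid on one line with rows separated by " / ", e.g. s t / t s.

s u x v w t / w x u t v s / t s v u x w / u v s w t x / v t w x s u / x w t s u v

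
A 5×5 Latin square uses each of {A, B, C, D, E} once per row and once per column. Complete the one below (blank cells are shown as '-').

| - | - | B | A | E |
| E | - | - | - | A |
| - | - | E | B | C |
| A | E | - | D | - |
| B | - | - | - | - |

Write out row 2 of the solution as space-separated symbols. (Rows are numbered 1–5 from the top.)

E B D C A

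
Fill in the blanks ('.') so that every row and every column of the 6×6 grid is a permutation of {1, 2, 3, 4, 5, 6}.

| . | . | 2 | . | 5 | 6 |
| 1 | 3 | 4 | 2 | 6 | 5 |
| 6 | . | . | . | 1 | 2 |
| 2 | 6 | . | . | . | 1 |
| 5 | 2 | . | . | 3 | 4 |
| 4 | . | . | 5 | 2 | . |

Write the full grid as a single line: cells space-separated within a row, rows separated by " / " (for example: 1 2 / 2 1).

3 4 2 1 5 6 / 1 3 4 2 6 5 / 6 5 3 4 1 2 / 2 6 5 3 4 1 / 5 2 1 6 3 4 / 4 1 6 5 2 3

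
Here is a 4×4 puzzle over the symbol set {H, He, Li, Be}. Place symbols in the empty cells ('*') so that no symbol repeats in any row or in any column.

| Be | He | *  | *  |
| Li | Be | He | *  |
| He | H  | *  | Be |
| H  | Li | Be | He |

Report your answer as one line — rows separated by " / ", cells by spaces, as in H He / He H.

Be He H Li / Li Be He H / He H Li Be / H Li Be He

(r2,c4) = H
(r3,c3) = Li
(r1,c3) = H
(r1,c4) = Li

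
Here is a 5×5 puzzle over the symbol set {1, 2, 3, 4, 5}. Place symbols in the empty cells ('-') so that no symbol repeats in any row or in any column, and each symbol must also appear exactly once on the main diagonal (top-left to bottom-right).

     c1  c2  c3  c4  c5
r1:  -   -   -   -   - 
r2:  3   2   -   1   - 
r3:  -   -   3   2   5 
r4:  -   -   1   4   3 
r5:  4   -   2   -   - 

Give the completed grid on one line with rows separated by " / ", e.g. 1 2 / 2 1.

5 1 4 3 2 / 3 2 5 1 4 / 1 4 3 2 5 / 2 5 1 4 3 / 4 3 2 5 1

(r2,c5) = 4
(r3,c1) = 1
(r3,c2) = 4
(r4,c2) = 5
(r5,c5) = 1
(r1,c1) = 5
(r1,c3) = 4
(r1,c4) = 3
(r1,c5) = 2
(r2,c3) = 5
(r4,c1) = 2
(r5,c2) = 3
(r5,c4) = 5
(r1,c2) = 1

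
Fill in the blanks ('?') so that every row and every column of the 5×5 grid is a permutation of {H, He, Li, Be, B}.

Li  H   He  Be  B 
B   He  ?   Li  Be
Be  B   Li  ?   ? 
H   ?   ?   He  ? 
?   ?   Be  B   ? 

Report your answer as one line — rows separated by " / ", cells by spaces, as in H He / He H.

Li H He Be B / B He H Li Be / Be B Li H He / H Be B He Li / He Li Be B H

(r2,c3): row 2 has {He,Li,Be,B}; column 3 has {He,Li,Be}, so it must be H.
(r3,c4): row 3 has {Li,Be,B}; column 4 has {He,Li,Be,B}, so it must be H.
(r3,c5): row 3 has {H,Li,Be,B}; column 5 has {Be,B}, so it must be He.
(r4,c3): row 4 has {H,He}; column 3 has {H,He,Li,Be}, so it must be B.
(r4,c5): row 4 has {H,He,B}; column 5 has {He,Be,B}, so it must be Li.
(r5,c1): row 5 has {Be,B}; column 1 has {H,Li,Be,B}, so it must be He.
(r5,c2): row 5 has {He,Be,B}; column 2 has {H,He,B}, so it must be Li.
(r5,c5): row 5 has {He,Li,Be,B}; column 5 has {He,Li,Be,B}, so it must be H.
(r4,c2): row 4 has {H,He,Li,B}; column 2 has {H,He,Li,B}, so it must be Be.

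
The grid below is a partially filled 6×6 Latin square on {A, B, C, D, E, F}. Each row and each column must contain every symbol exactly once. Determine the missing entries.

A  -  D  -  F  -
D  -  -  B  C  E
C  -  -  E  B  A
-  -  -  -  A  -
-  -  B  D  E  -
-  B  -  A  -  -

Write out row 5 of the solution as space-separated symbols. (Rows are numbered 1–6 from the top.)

F A B D E C

row 1 has {A,D,F}; column 4 has {A,B,D,E} — only C is left for (r1,c4).
row 1 has {A,C,D,F}; column 6 has {A,E} — only B is left for (r1,c6).
row 3 has {A,B,C,E}; column 3 has {B,D} — only F is left for (r3,c3).
row 4 has {A}; column 4 has {A,B,C,D,E} — only F is left for (r4,c4).
row 5 has {B,D,E}; column 1 has {A,C,D} — only F is left for (r5,c1).
row 5 has {B,D,E,F}; column 6 has {A,B,E} — only C is left for (r5,c6).
row 6 has {A,B}; column 1 has {A,C,D,F} — only E is left for (r6,c1).
row 6 has {A,B,E}; column 3 has {B,D,F} — only C is left for (r6,c3).
row 6 has {A,B,C,E}; column 5 has {A,B,C,E,F} — only D is left for (r6,c5).
row 6 has {A,B,C,D,E}; column 6 has {A,B,C,E} — only F is left for (r6,c6).
row 1 has {A,B,C,D,F}; column 2 has {B} — only E is left for (r1,c2).
row 2 has {B,C,D,E}; column 3 has {B,C,D,F} — only A is left for (r2,c3).
row 3 has {A,B,C,E,F}; column 2 has {B,E} — only D is left for (r3,c2).
row 4 has {A,F}; column 1 has {A,C,D,E,F} — only B is left for (r4,c1).
row 4 has {A,B,F}; column 2 has {B,D,E} — only C is left for (r4,c2).
row 4 has {A,B,C,F}; column 3 has {A,B,C,D,F} — only E is left for (r4,c3).
row 4 has {A,B,C,E,F}; column 6 has {A,B,C,E,F} — only D is left for (r4,c6).
row 5 has {B,C,D,E,F}; column 2 has {B,C,D,E} — only A is left for (r5,c2).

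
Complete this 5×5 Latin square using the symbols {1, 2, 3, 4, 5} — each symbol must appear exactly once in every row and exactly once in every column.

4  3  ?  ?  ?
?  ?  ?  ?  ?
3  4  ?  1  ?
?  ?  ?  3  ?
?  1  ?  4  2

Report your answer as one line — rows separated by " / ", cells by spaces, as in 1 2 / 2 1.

4 3 5 2 1 / 1 2 4 5 3 / 3 4 2 1 5 / 2 5 1 3 4 / 5 1 3 4 2

Cell (r3,c5): row 3 has {1,3,4}; column 5 has {2} → 5.
Cell (r5,c1): row 5 has {1,2,4}; column 1 has {3,4} → 5.
Cell (r5,c3): row 5 has {1,2,4,5}; column 3 is empty so far → 3.
Cell (r1,c5): row 1 has {3,4}; column 5 has {2,5} → 1.
Cell (r3,c3): row 3 has {1,3,4,5}; column 3 has {3} → 2.
Cell (r4,c5): row 4 has {3}; column 5 has {1,2,5} → 4.
Cell (r1,c3): row 1 has {1,3,4}; column 3 has {2,3} → 5.
Cell (r1,c4): row 1 has {1,3,4,5}; column 4 has {1,3,4} → 2.
Cell (r2,c4): row 2 is empty so far; column 4 has {1,2,3,4} → 5.
Cell (r2,c5): row 2 has {5}; column 5 has {1,2,4,5} → 3.
Cell (r4,c3): row 4 has {3,4}; column 3 has {2,3,5} → 1.
Cell (r2,c2): row 2 has {3,5}; column 2 has {1,3,4} → 2.
Cell (r2,c3): row 2 has {2,3,5}; column 3 has {1,2,3,5} → 4.
Cell (r4,c1): row 4 has {1,3,4}; column 1 has {3,4,5} → 2.
Cell (r4,c2): row 4 has {1,2,3,4}; column 2 has {1,2,3,4} → 5.
Cell (r2,c1): row 2 has {2,3,4,5}; column 1 has {2,3,4,5} → 1.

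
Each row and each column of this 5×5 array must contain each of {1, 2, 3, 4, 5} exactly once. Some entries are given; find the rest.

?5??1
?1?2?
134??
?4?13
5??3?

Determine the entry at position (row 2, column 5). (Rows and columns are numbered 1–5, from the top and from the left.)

5

(r1,c4) = 4
(r3,c4) = 5
(r3,c5) = 2
(r4,c1) = 2
(r4,c3) = 5
(r5,c2) = 2
(r5,c3) = 1
(r5,c5) = 4
(r1,c1) = 3
(r1,c3) = 2
(r2,c1) = 4
(r2,c3) = 3
(r2,c5) = 5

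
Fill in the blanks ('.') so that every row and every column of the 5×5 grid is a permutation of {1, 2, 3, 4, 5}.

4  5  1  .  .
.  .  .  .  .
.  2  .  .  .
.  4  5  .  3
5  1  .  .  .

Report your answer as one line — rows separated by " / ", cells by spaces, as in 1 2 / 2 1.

At row 1, column 5: row 1 has {1,4,5}; column 5 has {3}; that leaves 2.
At row 2, column 2: row 2 is empty so far; column 2 has {1,2,4,5}; that leaves 3.
At row 5, column 5: row 5 has {1,5}; column 5 has {2,3}; that leaves 4.
At row 1, column 4: row 1 has {1,2,4,5}; column 4 is empty so far; that leaves 3.
At row 5, column 4: row 5 has {1,4,5}; column 4 has {3}; that leaves 2.
At row 4, column 4: row 4 has {3,4,5}; column 4 has {2,3}; that leaves 1.
At row 5, column 3: row 5 has {1,2,4,5}; column 3 has {1,5}; that leaves 3.
At row 3, column 3: row 3 has {2}; column 3 has {1,3,5}; that leaves 4.
At row 3, column 4: row 3 has {2,4}; column 4 has {1,2,3}; that leaves 5.
At row 3, column 5: row 3 has {2,4,5}; column 5 has {2,3,4}; that leaves 1.
At row 4, column 1: row 4 has {1,3,4,5}; column 1 has {4,5}; that leaves 2.
At row 2, column 1: row 2 has {3}; column 1 has {2,4,5}; that leaves 1.
At row 2, column 3: row 2 has {1,3}; column 3 has {1,3,4,5}; that leaves 2.
At row 2, column 4: row 2 has {1,2,3}; column 4 has {1,2,3,5}; that leaves 4.
At row 2, column 5: row 2 has {1,2,3,4}; column 5 has {1,2,3,4}; that leaves 5.
At row 3, column 1: row 3 has {1,2,4,5}; column 1 has {1,2,4,5}; that leaves 3.

4 5 1 3 2 / 1 3 2 4 5 / 3 2 4 5 1 / 2 4 5 1 3 / 5 1 3 2 4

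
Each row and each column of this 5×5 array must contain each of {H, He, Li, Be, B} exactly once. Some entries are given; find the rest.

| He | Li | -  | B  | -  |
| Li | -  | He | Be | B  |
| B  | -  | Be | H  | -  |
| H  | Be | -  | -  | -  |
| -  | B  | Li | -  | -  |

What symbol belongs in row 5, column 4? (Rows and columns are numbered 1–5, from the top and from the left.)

Cell (r1,c3): row 1 has {He,Li,B}; column 3 has {He,Li,Be} → H.
Cell (r1,c5): row 1 has {H,He,Li,B}; column 5 has {B} → Be.
Cell (r2,c2): row 2 has {He,Li,Be,B}; column 2 has {Li,Be,B} → H.
Cell (r3,c2): row 3 has {H,Be,B}; column 2 has {H,Li,Be,B} → He.
Cell (r3,c5): row 3 has {H,He,Be,B}; column 5 has {Be,B} → Li.
Cell (r4,c3): row 4 has {H,Be}; column 3 has {H,He,Li,Be} → B.
Cell (r4,c5): row 4 has {H,Be,B}; column 5 has {Li,Be,B} → He.
Cell (r5,c1): row 5 has {Li,B}; column 1 has {H,He,Li,B} → Be.
Cell (r5,c4): row 5 has {Li,Be,B}; column 4 has {H,Be,B} → He.

He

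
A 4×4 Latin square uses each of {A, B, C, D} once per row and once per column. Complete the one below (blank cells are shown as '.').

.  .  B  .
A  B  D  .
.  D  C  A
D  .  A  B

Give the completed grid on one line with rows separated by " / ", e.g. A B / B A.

C A B D / A B D C / B D C A / D C A B

row 1 has {B}; column 1 has {A,D} — only C is left for (r1,c1).
row 1 has {B,C}; column 2 has {B,D} — only A is left for (r1,c2).
row 1 has {A,B,C}; column 4 has {A,B} — only D is left for (r1,c4).
row 2 has {A,B,D}; column 4 has {A,B,D} — only C is left for (r2,c4).
row 3 has {A,C,D}; column 1 has {A,C,D} — only B is left for (r3,c1).
row 4 has {A,B,D}; column 2 has {A,B,D} — only C is left for (r4,c2).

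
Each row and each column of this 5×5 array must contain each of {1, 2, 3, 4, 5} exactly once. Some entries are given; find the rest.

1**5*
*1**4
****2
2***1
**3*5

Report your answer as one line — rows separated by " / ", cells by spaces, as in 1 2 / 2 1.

(r1,c5) = 3
(r5,c1) = 4
(r5,c2) = 2
(r5,c4) = 1
(r1,c2) = 4
(r1,c3) = 2
(r2,c3) = 5
(r4,c3) = 4
(r4,c4) = 3
(r2,c1) = 3
(r2,c4) = 2
(r3,c1) = 5
(r3,c2) = 3
(r3,c3) = 1
(r3,c4) = 4
(r4,c2) = 5

1 4 2 5 3 / 3 1 5 2 4 / 5 3 1 4 2 / 2 5 4 3 1 / 4 2 3 1 5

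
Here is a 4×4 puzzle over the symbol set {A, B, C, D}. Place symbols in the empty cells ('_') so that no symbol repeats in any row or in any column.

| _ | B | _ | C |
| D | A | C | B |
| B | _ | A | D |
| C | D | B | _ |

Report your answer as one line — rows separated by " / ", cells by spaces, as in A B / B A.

A B D C / D A C B / B C A D / C D B A

(r1,c1) = A
(r1,c3) = D
(r3,c2) = C
(r4,c4) = A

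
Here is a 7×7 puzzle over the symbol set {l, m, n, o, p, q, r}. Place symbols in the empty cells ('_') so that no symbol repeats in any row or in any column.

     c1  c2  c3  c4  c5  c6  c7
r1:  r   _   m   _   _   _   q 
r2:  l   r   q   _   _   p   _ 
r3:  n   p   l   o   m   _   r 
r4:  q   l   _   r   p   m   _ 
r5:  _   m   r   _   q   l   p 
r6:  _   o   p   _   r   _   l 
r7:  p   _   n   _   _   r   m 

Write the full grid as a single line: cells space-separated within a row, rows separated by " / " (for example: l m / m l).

(r1,c2): row 1 has {m,q,r}; column 2 has {l,m,o,p,r}, so it must be n.
(r1,c6): row 1 has {m,n,q,r}; column 6 has {l,m,p,r}, so it must be o.
(r3,c6): row 3 has {l,m,n,o,p,r}; column 6 has {l,m,o,p,r}, so it must be q.
(r4,c3): row 4 has {l,m,p,q,r}; column 3 has {l,m,n,p,q,r}, so it must be o.
(r4,c7): row 4 has {l,m,o,p,q,r}; column 7 has {l,m,p,q,r}, so it must be n.
(r5,c1): row 5 has {l,m,p,q,r}; column 1 has {l,n,p,q,r}, so it must be o.
(r5,c4): row 5 has {l,m,o,p,q,r}; column 4 has {o,r}, so it must be n.
(r6,c1): row 6 has {l,o,p,r}; column 1 has {l,n,o,p,q,r}, so it must be m.
(r6,c4): row 6 has {l,m,o,p,r}; column 4 has {n,o,r}, so it must be q.
(r6,c6): row 6 has {l,m,o,p,q,r}; column 6 has {l,m,o,p,q,r}, so it must be n.
(r7,c2): row 7 has {m,n,p,r}; column 2 has {l,m,n,o,p,r}, so it must be q.
(r7,c4): row 7 has {m,n,p,q,r}; column 4 has {n,o,q,r}, so it must be l.
(r7,c5): row 7 has {l,m,n,p,q,r}; column 5 has {m,p,q,r}, so it must be o.
(r1,c4): row 1 has {m,n,o,q,r}; column 4 has {l,n,o,q,r}, so it must be p.
(r1,c5): row 1 has {m,n,o,p,q,r}; column 5 has {m,o,p,q,r}, so it must be l.
(r2,c4): row 2 has {l,p,q,r}; column 4 has {l,n,o,p,q,r}, so it must be m.
(r2,c5): row 2 has {l,m,p,q,r}; column 5 has {l,m,o,p,q,r}, so it must be n.
(r2,c7): row 2 has {l,m,n,p,q,r}; column 7 has {l,m,n,p,q,r}, so it must be o.

r n m p l o q / l r q m n p o / n p l o m q r / q l o r p m n / o m r n q l p / m o p q r n l / p q n l o r m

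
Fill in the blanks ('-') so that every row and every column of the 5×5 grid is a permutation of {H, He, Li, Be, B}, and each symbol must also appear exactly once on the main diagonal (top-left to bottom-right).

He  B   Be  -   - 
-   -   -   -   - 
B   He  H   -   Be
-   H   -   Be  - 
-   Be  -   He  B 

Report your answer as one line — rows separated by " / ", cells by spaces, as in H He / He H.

He B Be H Li / Be Li He B H / B He H Li Be / Li H B Be He / H Be Li He B

(r2,c2) = Li
(r3,c4) = Li
(r4,c1) = Li
(r4,c5) = He
(r5,c1) = H
(r5,c3) = Li
(r1,c4) = H
(r1,c5) = Li
(r2,c1) = Be
(r2,c4) = B
(r2,c5) = H
(r4,c3) = B
(r2,c3) = He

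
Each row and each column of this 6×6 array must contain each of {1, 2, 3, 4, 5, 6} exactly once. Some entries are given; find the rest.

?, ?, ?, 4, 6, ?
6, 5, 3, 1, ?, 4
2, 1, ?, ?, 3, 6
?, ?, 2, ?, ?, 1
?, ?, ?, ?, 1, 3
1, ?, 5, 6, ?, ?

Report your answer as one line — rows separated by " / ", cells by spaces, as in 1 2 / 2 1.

3 2 1 4 6 5 / 6 5 3 1 2 4 / 2 1 4 5 3 6 / 4 6 2 3 5 1 / 5 4 6 2 1 3 / 1 3 5 6 4 2

(r1,c3): row 1 has {4,6}; column 3 has {2,3,5}, so it must be 1.
(r2,c5): row 2 has {1,3,4,5,6}; column 5 has {1,3,6}, so it must be 2.
(r3,c3): row 3 has {1,2,3,6}; column 3 has {1,2,3,5}, so it must be 4.
(r3,c4): row 3 has {1,2,3,4,6}; column 4 has {1,4,6}, so it must be 5.
(r4,c4): row 4 has {1,2}; column 4 has {1,4,5,6}, so it must be 3.
(r5,c3): row 5 has {1,3}; column 3 has {1,2,3,4,5}, so it must be 6.
(r5,c4): row 5 has {1,3,6}; column 4 has {1,3,4,5,6}, so it must be 2.
(r6,c5): row 6 has {1,5,6}; column 5 has {1,2,3,6}, so it must be 4.
(r6,c6): row 6 has {1,4,5,6}; column 6 has {1,3,4,6}, so it must be 2.
(r1,c6): row 1 has {1,4,6}; column 6 has {1,2,3,4,6}, so it must be 5.
(r4,c5): row 4 has {1,2,3}; column 5 has {1,2,3,4,6}, so it must be 5.
(r5,c2): row 5 has {1,2,3,6}; column 2 has {1,5}, so it must be 4.
(r6,c2): row 6 has {1,2,4,5,6}; column 2 has {1,4,5}, so it must be 3.
(r1,c1): row 1 has {1,4,5,6}; column 1 has {1,2,6}, so it must be 3.
(r1,c2): row 1 has {1,3,4,5,6}; column 2 has {1,3,4,5}, so it must be 2.
(r4,c1): row 4 has {1,2,3,5}; column 1 has {1,2,3,6}, so it must be 4.
(r4,c2): row 4 has {1,2,3,4,5}; column 2 has {1,2,3,4,5}, so it must be 6.
(r5,c1): row 5 has {1,2,3,4,6}; column 1 has {1,2,3,4,6}, so it must be 5.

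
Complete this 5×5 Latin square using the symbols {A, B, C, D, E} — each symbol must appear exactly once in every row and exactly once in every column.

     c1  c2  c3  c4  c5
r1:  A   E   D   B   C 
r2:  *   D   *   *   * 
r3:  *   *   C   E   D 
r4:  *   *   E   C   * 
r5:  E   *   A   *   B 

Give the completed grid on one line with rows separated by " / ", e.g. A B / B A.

A E D B C / C D B A E / B A C E D / D B E C A / E C A D B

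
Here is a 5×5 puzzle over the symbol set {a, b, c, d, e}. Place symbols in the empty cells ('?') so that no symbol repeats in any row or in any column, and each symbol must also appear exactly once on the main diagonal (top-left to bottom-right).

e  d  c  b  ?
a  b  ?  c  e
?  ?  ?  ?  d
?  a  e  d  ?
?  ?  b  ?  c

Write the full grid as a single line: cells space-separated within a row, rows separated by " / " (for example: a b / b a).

e d c b a / a b d c e / b c a e d / c a e d b / d e b a c

(r1,c5) = a
(r2,c3) = d
(r3,c3) = a
(r3,c4) = e
(r4,c5) = b
(r5,c1) = d
(r5,c2) = e
(r5,c4) = a
(r3,c2) = c
(r4,c1) = c
(r3,c1) = b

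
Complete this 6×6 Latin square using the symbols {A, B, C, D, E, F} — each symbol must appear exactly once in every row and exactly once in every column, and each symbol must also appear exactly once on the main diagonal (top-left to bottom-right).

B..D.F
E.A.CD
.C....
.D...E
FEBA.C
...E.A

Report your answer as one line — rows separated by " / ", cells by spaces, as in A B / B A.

B A C D E F / E F A B C D / D C E F A B / A D F C B E / F E B A D C / C B D E F A

Cell (r1,c2): row 1 has {B,D,F}; column 2 has {C,D,E} → A.
Cell (r1,c5): row 1 has {A,B,D,F}; column 5 has {C} → E.
Cell (r2,c2): row 2 has {A,C,D,E}; column 2 has {A,C,D,E}; the diagonal has {A,B} → F.
Cell (r2,c4): row 2 has {A,C,D,E,F}; column 4 has {A,D,E} → B.
Cell (r3,c4): row 3 has {C}; column 4 has {A,B,D,E} → F.
Cell (r3,c6): row 3 has {C,F}; column 6 has {A,C,D,E,F} → B.
Cell (r4,c4): row 4 has {D,E}; column 4 has {A,B,D,E,F}; the diagonal has {A,B,F} → C.
Cell (r5,c5): row 5 has {A,B,C,E,F}; column 5 has {C,E}; the diagonal has {A,B,C,F} → D.
Cell (r6,c2): row 6 has {A,E}; column 2 has {A,C,D,E,F} → B.
Cell (r6,c5): row 6 has {A,B,E}; column 5 has {C,D,E} → F.
Cell (r1,c3): row 1 has {A,B,D,E,F}; column 3 has {A,B} → C.
Cell (r3,c3): row 3 has {B,C,F}; column 3 has {A,B,C}; the diagonal has {A,B,C,D,F} → E.
Cell (r3,c5): row 3 has {B,C,E,F}; column 5 has {C,D,E,F} → A.
Cell (r4,c1): row 4 has {C,D,E}; column 1 has {B,E,F} → A.
Cell (r4,c3): row 4 has {A,C,D,E}; column 3 has {A,B,C,E} → F.
Cell (r4,c5): row 4 has {A,C,D,E,F}; column 5 has {A,C,D,E,F} → B.
Cell (r6,c3): row 6 has {A,B,E,F}; column 3 has {A,B,C,E,F} → D.
Cell (r3,c1): row 3 has {A,B,C,E,F}; column 1 has {A,B,E,F} → D.
Cell (r6,c1): row 6 has {A,B,D,E,F}; column 1 has {A,B,D,E,F} → C.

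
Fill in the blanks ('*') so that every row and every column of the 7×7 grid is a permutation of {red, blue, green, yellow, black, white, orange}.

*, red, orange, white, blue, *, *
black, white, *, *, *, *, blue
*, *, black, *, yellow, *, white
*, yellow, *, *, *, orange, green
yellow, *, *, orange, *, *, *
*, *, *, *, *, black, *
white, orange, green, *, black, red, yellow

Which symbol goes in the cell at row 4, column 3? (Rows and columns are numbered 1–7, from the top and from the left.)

white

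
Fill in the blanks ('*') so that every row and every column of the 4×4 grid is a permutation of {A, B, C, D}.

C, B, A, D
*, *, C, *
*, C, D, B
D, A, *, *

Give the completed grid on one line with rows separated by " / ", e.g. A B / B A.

C B A D / B D C A / A C D B / D A B C

At row 2, column 2: row 2 has {C}; column 2 has {A,B,C}; that leaves D.
At row 2, column 4: row 2 has {C,D}; column 4 has {B,D}; that leaves A.
At row 3, column 1: row 3 has {B,C,D}; column 1 has {C,D}; that leaves A.
At row 4, column 3: row 4 has {A,D}; column 3 has {A,C,D}; that leaves B.
At row 4, column 4: row 4 has {A,B,D}; column 4 has {A,B,D}; that leaves C.
At row 2, column 1: row 2 has {A,C,D}; column 1 has {A,C,D}; that leaves B.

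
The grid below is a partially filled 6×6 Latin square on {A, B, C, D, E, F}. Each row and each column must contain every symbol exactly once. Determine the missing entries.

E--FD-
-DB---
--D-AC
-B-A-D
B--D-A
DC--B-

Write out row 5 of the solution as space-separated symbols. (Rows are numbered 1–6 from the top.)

(r1,c2) = A
(r1,c3) = C
(r1,c6) = B
(r3,c1) = F
(r3,c2) = E
(r3,c4) = B
(r4,c1) = C
(r5,c2) = F
(r5,c3) = E
(r5,c5) = C

B F E D C A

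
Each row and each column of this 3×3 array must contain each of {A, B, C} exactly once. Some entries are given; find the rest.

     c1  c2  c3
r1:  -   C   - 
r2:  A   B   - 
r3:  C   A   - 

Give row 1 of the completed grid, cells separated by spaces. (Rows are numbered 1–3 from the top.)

B C A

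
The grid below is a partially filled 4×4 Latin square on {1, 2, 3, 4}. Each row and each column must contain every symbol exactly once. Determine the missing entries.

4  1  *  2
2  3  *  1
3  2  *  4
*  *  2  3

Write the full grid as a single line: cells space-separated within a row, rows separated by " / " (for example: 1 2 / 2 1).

(r1,c3) = 3
(r2,c3) = 4
(r3,c3) = 1
(r4,c1) = 1
(r4,c2) = 4

4 1 3 2 / 2 3 4 1 / 3 2 1 4 / 1 4 2 3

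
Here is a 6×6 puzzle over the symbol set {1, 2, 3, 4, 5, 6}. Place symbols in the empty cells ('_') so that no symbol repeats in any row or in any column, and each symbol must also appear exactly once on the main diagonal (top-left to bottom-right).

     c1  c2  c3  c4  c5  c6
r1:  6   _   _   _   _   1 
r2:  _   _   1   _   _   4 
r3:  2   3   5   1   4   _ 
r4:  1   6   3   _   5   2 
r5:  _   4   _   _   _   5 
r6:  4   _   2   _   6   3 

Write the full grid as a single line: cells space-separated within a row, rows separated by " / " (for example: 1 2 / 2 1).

(r1,c3): row 1 has {1,6}; column 3 has {1,2,3,5}, so it must be 4.
(r2,c2): row 2 has {1,4}; column 2 has {3,4,6}; the diagonal has {3,5,6}, so it must be 2.
(r2,c5): row 2 has {1,2,4}; column 5 has {4,5,6}, so it must be 3.
(r3,c6): row 3 has {1,2,3,4,5}; column 6 has {1,2,3,4,5}, so it must be 6.
(r4,c4): row 4 has {1,2,3,5,6}; column 4 has {1}; the diagonal has {2,3,5,6}, so it must be 4.
(r5,c1): row 5 has {4,5}; column 1 has {1,2,4,6}, so it must be 3.
(r5,c3): row 5 has {3,4,5}; column 3 has {1,2,3,4,5}, so it must be 6.
(r5,c4): row 5 has {3,4,5,6}; column 4 has {1,4}, so it must be 2.
(r5,c5): row 5 has {2,3,4,5,6}; column 5 has {3,4,5,6}; the diagonal has {2,3,4,5,6}, so it must be 1.
(r6,c4): row 6 has {2,3,4,6}; column 4 has {1,2,4}, so it must be 5.
(r1,c2): row 1 has {1,4,6}; column 2 has {2,3,4,6}, so it must be 5.
(r1,c4): row 1 has {1,4,5,6}; column 4 has {1,2,4,5}, so it must be 3.
(r1,c5): row 1 has {1,3,4,5,6}; column 5 has {1,3,4,5,6}, so it must be 2.
(r2,c1): row 2 has {1,2,3,4}; column 1 has {1,2,3,4,6}, so it must be 5.
(r2,c4): row 2 has {1,2,3,4,5}; column 4 has {1,2,3,4,5}, so it must be 6.
(r6,c2): row 6 has {2,3,4,5,6}; column 2 has {2,3,4,5,6}, so it must be 1.

6 5 4 3 2 1 / 5 2 1 6 3 4 / 2 3 5 1 4 6 / 1 6 3 4 5 2 / 3 4 6 2 1 5 / 4 1 2 5 6 3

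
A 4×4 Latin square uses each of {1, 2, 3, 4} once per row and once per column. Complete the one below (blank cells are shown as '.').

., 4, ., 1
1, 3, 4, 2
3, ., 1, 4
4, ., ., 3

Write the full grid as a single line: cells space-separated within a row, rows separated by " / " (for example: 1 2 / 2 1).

2 4 3 1 / 1 3 4 2 / 3 2 1 4 / 4 1 2 3

(r1,c1): row 1 has {1,4}; column 1 has {1,3,4}, so it must be 2.
(r1,c3): row 1 has {1,2,4}; column 3 has {1,4}, so it must be 3.
(r3,c2): row 3 has {1,3,4}; column 2 has {3,4}, so it must be 2.
(r4,c2): row 4 has {3,4}; column 2 has {2,3,4}, so it must be 1.
(r4,c3): row 4 has {1,3,4}; column 3 has {1,3,4}, so it must be 2.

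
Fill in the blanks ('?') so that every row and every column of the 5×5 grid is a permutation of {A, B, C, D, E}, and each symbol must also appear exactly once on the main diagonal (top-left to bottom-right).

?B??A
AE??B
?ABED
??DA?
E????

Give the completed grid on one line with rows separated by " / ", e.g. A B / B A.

D B E C A / A E C D B / C A B E D / B C D A E / E D A B C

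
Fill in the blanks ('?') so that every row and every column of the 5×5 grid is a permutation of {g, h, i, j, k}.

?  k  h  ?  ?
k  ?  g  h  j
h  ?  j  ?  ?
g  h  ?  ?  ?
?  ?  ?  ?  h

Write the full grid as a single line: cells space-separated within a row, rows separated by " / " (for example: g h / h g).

j k h i g / k i g h j / h g j k i / g h i j k / i j k g h

row 2 has {g,h,j,k}; column 2 has {h,k} — only i is left for (r2,c2).
row 3 has {h,j}; column 2 has {h,i,k} — only g is left for (r3,c2).
row 5 has {h}; column 2 has {g,h,i,k} — only j is left for (r5,c2).
row 5 has {h,j}; column 1 has {g,h,k} — only i is left for (r5,c1).
row 5 has {h,i,j}; column 3 has {g,h,j} — only k is left for (r5,c3).
row 5 has {h,i,j,k}; column 4 has {h} — only g is left for (r5,c4).
row 1 has {h,k}; column 1 has {g,h,i,k} — only j is left for (r1,c1).
row 1 has {h,j,k}; column 4 has {g,h} — only i is left for (r1,c4).
row 1 has {h,i,j,k}; column 5 has {h,j} — only g is left for (r1,c5).
row 3 has {g,h,j}; column 4 has {g,h,i} — only k is left for (r3,c4).
row 3 has {g,h,j,k}; column 5 has {g,h,j} — only i is left for (r3,c5).
row 4 has {g,h}; column 3 has {g,h,j,k} — only i is left for (r4,c3).
row 4 has {g,h,i}; column 4 has {g,h,i,k} — only j is left for (r4,c4).
row 4 has {g,h,i,j}; column 5 has {g,h,i,j} — only k is left for (r4,c5).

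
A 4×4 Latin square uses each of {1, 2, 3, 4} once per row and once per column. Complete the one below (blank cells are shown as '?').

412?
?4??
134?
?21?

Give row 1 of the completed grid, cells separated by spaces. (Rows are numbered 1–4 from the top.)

4 1 2 3

At row 1, column 4: row 1 has {1,2,4}; column 4 is empty so far; that leaves 3.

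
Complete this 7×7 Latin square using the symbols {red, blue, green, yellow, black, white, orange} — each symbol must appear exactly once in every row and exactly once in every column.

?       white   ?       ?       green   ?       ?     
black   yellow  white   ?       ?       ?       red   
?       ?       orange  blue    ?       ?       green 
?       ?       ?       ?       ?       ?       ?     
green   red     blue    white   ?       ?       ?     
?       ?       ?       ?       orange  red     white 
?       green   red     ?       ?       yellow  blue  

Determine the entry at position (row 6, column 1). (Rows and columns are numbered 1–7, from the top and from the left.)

row 2 has {red,yellow,black,white}; column 5 has {green,orange} — only blue is left for (r2,c5).
row 3 has {blue,green,orange}; column 2 has {red,green,yellow,white} — only black is left for (r3,c2).
row 3 has {blue,green,black,orange}; column 6 has {red,yellow} — only white is left for (r3,c6).
row 6 has {red,white,orange}; column 2 has {red,green,yellow,black,white} — only blue is left for (r6,c2).
row 4 is empty so far; column 2 has {red,blue,green,yellow,black,white} — only orange is left for (r4,c2).
row 6 has {red,blue,white,orange}; column 1 has {green,black} — only yellow is left for (r6,c1).

yellow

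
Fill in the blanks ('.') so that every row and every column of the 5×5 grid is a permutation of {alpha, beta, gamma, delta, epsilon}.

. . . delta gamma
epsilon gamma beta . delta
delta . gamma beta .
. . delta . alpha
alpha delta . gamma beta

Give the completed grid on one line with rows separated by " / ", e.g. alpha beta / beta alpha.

(r1,c1) = beta
(r2,c4) = alpha
(r3,c5) = epsilon
(r4,c1) = gamma
(r4,c4) = epsilon
(r5,c3) = epsilon
(r1,c3) = alpha
(r3,c2) = alpha
(r4,c2) = beta
(r1,c2) = epsilon

beta epsilon alpha delta gamma / epsilon gamma beta alpha delta / delta alpha gamma beta epsilon / gamma beta delta epsilon alpha / alpha delta epsilon gamma beta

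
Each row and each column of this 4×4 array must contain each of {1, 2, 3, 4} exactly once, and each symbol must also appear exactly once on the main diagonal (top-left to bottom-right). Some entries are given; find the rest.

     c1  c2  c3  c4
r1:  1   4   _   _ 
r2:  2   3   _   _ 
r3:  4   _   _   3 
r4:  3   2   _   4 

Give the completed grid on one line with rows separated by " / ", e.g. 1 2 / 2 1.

(r1,c4) = 2
(r2,c4) = 1
(r3,c2) = 1
(r3,c3) = 2
(r4,c3) = 1
(r1,c3) = 3
(r2,c3) = 4

1 4 3 2 / 2 3 4 1 / 4 1 2 3 / 3 2 1 4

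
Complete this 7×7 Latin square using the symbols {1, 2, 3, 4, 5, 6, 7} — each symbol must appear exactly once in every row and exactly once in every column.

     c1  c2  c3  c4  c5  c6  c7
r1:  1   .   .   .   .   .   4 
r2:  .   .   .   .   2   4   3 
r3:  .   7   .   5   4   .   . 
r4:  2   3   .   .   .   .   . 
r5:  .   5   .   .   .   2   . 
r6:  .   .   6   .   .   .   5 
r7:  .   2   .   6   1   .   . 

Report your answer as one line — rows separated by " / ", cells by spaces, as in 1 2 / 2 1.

row 1 has {1,4}; column 2 has {2,3,5,7} — only 6 is left for (r1,c2).
row 2 has {2,3,4}; column 2 has {2,3,5,6,7} — only 1 is left for (r2,c2).
row 2 has {1,2,3,4}; column 4 has {5,6} — only 7 is left for (r2,c4).
row 6 has {5,6}; column 2 has {1,2,3,5,6,7} — only 4 is left for (r6,c2).
row 7 has {1,2,6}; column 7 has {3,4,5} — only 7 is left for (r7,c7).
row 2 has {1,2,3,4,7}; column 3 has {6} — only 5 is left for (r2,c3).
row 2 has {1,2,3,4,5,7}; column 1 has {1,2} — only 6 is left for (r2,c1).
row 3 has {4,5,7}; column 1 has {1,2,6} — only 3 is left for (r3,c1).
row 6 has {4,5,6}; column 1 has {1,2,3,6} — only 7 is left for (r6,c1).
row 6 has {4,5,6,7}; column 5 has {1,2,4} — only 3 is left for (r6,c5).
row 6 has {3,4,5,6,7}; column 6 has {2,4} — only 1 is left for (r6,c6).
row 3 has {3,4,5,7}; column 6 has {1,2,4} — only 6 is left for (r3,c6).
row 5 has {2,5}; column 1 has {1,2,3,6,7} — only 4 is left for (r5,c1).
row 6 has {1,3,4,5,6,7}; column 4 has {5,6,7} — only 2 is left for (r6,c4).
row 7 has {1,2,6,7}; column 1 has {1,2,3,4,6,7} — only 5 is left for (r7,c1).
row 7 has {1,2,5,6,7}; column 6 has {1,2,4,6} — only 3 is left for (r7,c6).
row 1 has {1,4,6}; column 4 has {2,5,6,7} — only 3 is left for (r1,c4).
row 5 has {2,4,5}; column 4 has {2,3,5,6,7} — only 1 is left for (r5,c4).
row 5 has {1,2,4,5}; column 7 has {3,4,5,7} — only 6 is left for (r5,c7).
row 7 has {1,2,3,5,6,7}; column 3 has {5,6} — only 4 is left for (r7,c3).
row 4 has {2,3}; column 4 has {1,2,3,5,6,7} — only 4 is left for (r4,c4).
row 4 has {2,3,4}; column 7 has {3,4,5,6,7} — only 1 is left for (r4,c7).
row 5 has {1,2,4,5,6}; column 5 has {1,2,3,4} — only 7 is left for (r5,c5).
row 1 has {1,3,4,6}; column 5 has {1,2,3,4,7} — only 5 is left for (r1,c5).
row 1 has {1,3,4,5,6}; column 6 has {1,2,3,4,6} — only 7 is left for (r1,c6).
row 3 has {3,4,5,6,7}; column 7 has {1,3,4,5,6,7} — only 2 is left for (r3,c7).
row 4 has {1,2,3,4}; column 3 has {4,5,6} — only 7 is left for (r4,c3).
row 4 has {1,2,3,4,7}; column 5 has {1,2,3,4,5,7} — only 6 is left for (r4,c5).
row 4 has {1,2,3,4,6,7}; column 6 has {1,2,3,4,6,7} — only 5 is left for (r4,c6).
row 5 has {1,2,4,5,6,7}; column 3 has {4,5,6,7} — only 3 is left for (r5,c3).
row 1 has {1,3,4,5,6,7}; column 3 has {3,4,5,6,7} — only 2 is left for (r1,c3).
row 3 has {2,3,4,5,6,7}; column 3 has {2,3,4,5,6,7} — only 1 is left for (r3,c3).

1 6 2 3 5 7 4 / 6 1 5 7 2 4 3 / 3 7 1 5 4 6 2 / 2 3 7 4 6 5 1 / 4 5 3 1 7 2 6 / 7 4 6 2 3 1 5 / 5 2 4 6 1 3 7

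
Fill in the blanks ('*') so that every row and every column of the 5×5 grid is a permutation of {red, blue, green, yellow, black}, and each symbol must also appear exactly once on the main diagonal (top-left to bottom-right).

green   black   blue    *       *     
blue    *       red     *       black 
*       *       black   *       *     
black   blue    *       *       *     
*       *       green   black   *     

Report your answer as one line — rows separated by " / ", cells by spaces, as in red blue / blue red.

green black blue yellow red / blue yellow red green black / red green black blue yellow / black blue yellow red green / yellow red green black blue

Cell (r2,c2): row 2 has {red,blue,black}; column 2 has {blue,black}; the diagonal has {green,black} → yellow.
Cell (r2,c4): row 2 has {red,blue,yellow,black}; column 4 has {black} → green.
Cell (r4,c3): row 4 has {blue,black}; column 3 has {red,blue,green,black} → yellow.
Cell (r4,c4): row 4 has {blue,yellow,black}; column 4 has {green,black}; the diagonal has {green,yellow,black} → red.
Cell (r4,c5): row 4 has {red,blue,yellow,black}; column 5 has {black} → green.
Cell (r5,c2): row 5 has {green,black}; column 2 has {blue,yellow,black} → red.
Cell (r5,c5): row 5 has {red,green,black}; column 5 has {green,black}; the diagonal has {red,green,yellow,black} → blue.
Cell (r1,c4): row 1 has {blue,green,black}; column 4 has {red,green,black} → yellow.
Cell (r1,c5): row 1 has {blue,green,yellow,black}; column 5 has {blue,green,black} → red.
Cell (r3,c2): row 3 has {black}; column 2 has {red,blue,yellow,black} → green.
Cell (r3,c4): row 3 has {green,black}; column 4 has {red,green,yellow,black} → blue.
Cell (r3,c5): row 3 has {blue,green,black}; column 5 has {red,blue,green,black} → yellow.
Cell (r5,c1): row 5 has {red,blue,green,black}; column 1 has {blue,green,black} → yellow.
Cell (r3,c1): row 3 has {blue,green,yellow,black}; column 1 has {blue,green,yellow,black} → red.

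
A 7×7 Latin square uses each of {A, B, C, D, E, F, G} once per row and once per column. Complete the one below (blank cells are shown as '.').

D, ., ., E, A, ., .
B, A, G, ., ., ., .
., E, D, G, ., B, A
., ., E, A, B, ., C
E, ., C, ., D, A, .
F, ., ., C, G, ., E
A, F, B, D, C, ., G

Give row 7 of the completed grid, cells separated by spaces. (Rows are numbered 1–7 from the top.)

Cell (r1,c3): row 1 has {A,D,E}; column 3 has {B,C,D,E,G} → F.
Cell (r1,c7): row 1 has {A,D,E,F}; column 7 has {A,C,E,G} → B.
Cell (r2,c4): row 2 has {A,B,G}; column 4 has {A,C,D,E,G} → F.
Cell (r2,c5): row 2 has {A,B,F,G}; column 5 has {A,B,C,D,G} → E.
Cell (r2,c7): row 2 has {A,B,E,F,G}; column 7 has {A,B,C,E,G} → D.
Cell (r3,c1): row 3 has {A,B,D,E,G}; column 1 has {A,B,D,E,F} → C.
Cell (r3,c5): row 3 has {A,B,C,D,E,G}; column 5 has {A,B,C,D,E,G} → F.
Cell (r4,c1): row 4 has {A,B,C,E}; column 1 has {A,B,C,D,E,F} → G.
Cell (r4,c2): row 4 has {A,B,C,E,G}; column 2 has {A,E,F} → D.
Cell (r4,c6): row 4 has {A,B,C,D,E,G}; column 6 has {A,B} → F.
Cell (r5,c4): row 5 has {A,C,D,E}; column 4 has {A,C,D,E,F,G} → B.
Cell (r5,c7): row 5 has {A,B,C,D,E}; column 7 has {A,B,C,D,E,G} → F.
Cell (r6,c2): row 6 has {C,E,F,G}; column 2 has {A,D,E,F} → B.
Cell (r6,c3): row 6 has {B,C,E,F,G}; column 3 has {B,C,D,E,F,G} → A.
Cell (r6,c6): row 6 has {A,B,C,E,F,G}; column 6 has {A,B,F} → D.
Cell (r7,c6): row 7 has {A,B,C,D,F,G}; column 6 has {A,B,D,F} → E.

A F B D C E G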